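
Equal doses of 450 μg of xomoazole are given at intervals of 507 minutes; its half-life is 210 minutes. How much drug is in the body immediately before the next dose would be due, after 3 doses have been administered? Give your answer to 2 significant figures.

100 μg

The 3 doses were given 1521, 1014, 507 minutes ago.
Total = 450·(1/2)^(1521/210) + 450·(1/2)^(1014/210) + 450·(1/2)^(507/210)
      = 2.9709 + 15.837 + 84.419 ≈ 103.23 μg.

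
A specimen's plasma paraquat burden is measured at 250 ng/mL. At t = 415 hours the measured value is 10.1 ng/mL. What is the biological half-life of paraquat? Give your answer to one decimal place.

A/A₀ = 10.1/250 ≈ 0.0404.
n = log₂(24.752) ≈ 4.6295 half-lives elapsed in 415 hours.
t½ = 415/4.6295 ≈ 89.642 hours.

89.6 hours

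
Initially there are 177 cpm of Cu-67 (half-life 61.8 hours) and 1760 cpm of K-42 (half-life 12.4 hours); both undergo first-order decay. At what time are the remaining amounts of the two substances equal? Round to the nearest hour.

51 hours

Set 177·(1/2)^(t/61.8) = 1760·(1/2)^(t/12.4).
Taking log₂: log₂(177/1760) = t·(1/61.8 − 1/12.4).
log₂(0.10057) = -3.3138; 1/61.8 − 1/12.4 = -0.064464.
t = -3.3138 / -0.064464 ≈ 51.405 hours.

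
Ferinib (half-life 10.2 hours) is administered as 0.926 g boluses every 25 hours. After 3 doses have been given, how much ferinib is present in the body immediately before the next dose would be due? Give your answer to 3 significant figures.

0.206 g

The 3 doses were given 75, 50, 25 hours ago.
Total = 0.926·(1/2)^(75/10.2) + 0.926·(1/2)^(50/10.2) + 0.926·(1/2)^(25/10.2)
      = 0.0056644 + 0.030972 + 0.16935 ≈ 0.20599 g.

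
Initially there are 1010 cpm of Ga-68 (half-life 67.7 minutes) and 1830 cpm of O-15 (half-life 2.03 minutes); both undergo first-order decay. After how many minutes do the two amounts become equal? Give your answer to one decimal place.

1.8 minutes

Set 1010·(1/2)^(t/67.7) = 1830·(1/2)^(t/2.03).
Taking log₂: log₂(1010/1830) = t·(1/67.7 − 1/2.03).
log₂(0.55191) = -0.85749; 1/67.7 − 1/2.03 = -0.47784.
t = -0.85749 / -0.47784 ≈ 1.7945 minutes.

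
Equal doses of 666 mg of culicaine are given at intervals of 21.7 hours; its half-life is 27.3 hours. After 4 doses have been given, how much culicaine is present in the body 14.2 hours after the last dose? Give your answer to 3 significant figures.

975 mg

The 4 doses were given 79.3, 57.6, 35.9, 14.2 hours ago.
Total = 666·(1/2)^(79.3/27.3) + 666·(1/2)^(57.6/27.3) + 666·(1/2)^(35.9/27.3) + 666·(1/2)^(14.2/27.3)
      = 88.931 + 154.29 + 267.68 + 464.4 ≈ 975.3 mg.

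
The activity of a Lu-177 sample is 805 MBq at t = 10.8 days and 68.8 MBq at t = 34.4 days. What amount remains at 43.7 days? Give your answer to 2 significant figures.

26 MBq

Over Δt = 34.4 − 10.8 = 23.6 days, the level fell by a factor of 805/68.8 ≈ 11.701.
n = log₂(11.701) ≈ 3.5485 half-lives, so t½ = 23.6/3.5485 ≈ 6.6507 days.
From t = 34.4 to t = 43.7: 68.8 × (1/2)^((43.7−34.4)/6.6507) ≈ 26.1 MBq.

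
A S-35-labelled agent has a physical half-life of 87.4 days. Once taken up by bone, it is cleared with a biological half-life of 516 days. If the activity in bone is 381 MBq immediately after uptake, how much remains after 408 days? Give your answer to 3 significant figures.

8.66 MBq

1/t_eff = 1/t_phys + 1/t_biol = 1/87.4 + 1/516 = 0.01338 per day.
t_eff = 87.4 × 516 / (87.4 + 516) ≈ 74.74 days.
Remaining = 381 × (1/2)^(408/74.74) = 381 × (1/2)^5.4589 ≈ 8.6623 MBq.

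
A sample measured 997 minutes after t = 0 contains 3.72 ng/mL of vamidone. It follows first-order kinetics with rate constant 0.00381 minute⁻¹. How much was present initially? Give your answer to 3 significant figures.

t½ = ln 2 / k = 0.69315 / 0.00381 ≈ 181.93 minutes.
Number of half-lives elapsed: n = 997/181.93 ≈ 5.4802.
A₀ = A × 2^n = 3.72 × 2^5.4802 = 3.72 × 44.637 ≈ 166.05 ng/mL.

166 ng/mL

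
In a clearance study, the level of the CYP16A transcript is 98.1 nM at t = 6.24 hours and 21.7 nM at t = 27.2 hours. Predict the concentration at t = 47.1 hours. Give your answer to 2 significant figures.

Over Δt = 27.2 − 6.24 = 20.96 hours, the level fell by a factor of 98.1/21.7 ≈ 4.5207.
n = log₂(4.5207) ≈ 2.1766 half-lives, so t½ = 20.96/2.1766 ≈ 9.6299 hours.
From t = 27.2 to t = 47.1: 21.7 × (1/2)^((47.1−27.2)/9.6299) ≈ 5.1807 nM.

5.2 nM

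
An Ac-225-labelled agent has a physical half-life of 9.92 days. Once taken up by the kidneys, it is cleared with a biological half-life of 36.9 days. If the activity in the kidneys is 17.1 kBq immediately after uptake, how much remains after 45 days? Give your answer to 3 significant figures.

0.316 kBq

1/t_eff = 1/t_phys + 1/t_biol = 1/9.92 + 1/36.9 = 0.12791 per day.
t_eff = 9.92 × 36.9 / (9.92 + 36.9) ≈ 7.8182 days.
Remaining = 17.1 × (1/2)^(45/7.8182) = 17.1 × (1/2)^5.7558 ≈ 0.31647 kBq.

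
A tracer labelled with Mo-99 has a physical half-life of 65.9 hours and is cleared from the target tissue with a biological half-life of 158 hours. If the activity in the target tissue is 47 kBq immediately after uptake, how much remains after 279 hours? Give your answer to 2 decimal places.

0.73 kBq

1/t_eff = 1/t_phys + 1/t_biol = 1/65.9 + 1/158 = 0.021504 per hour.
t_eff = 65.9 × 158 / (65.9 + 158) ≈ 46.504 hours.
Remaining = 47 × (1/2)^(279/46.504) = 47 × (1/2)^5.9995 ≈ 0.73462 kBq.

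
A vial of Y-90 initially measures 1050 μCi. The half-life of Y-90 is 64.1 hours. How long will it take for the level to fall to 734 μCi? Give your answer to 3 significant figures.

Fraction remaining = 734/1050 ≈ 0.69905.
n = log₂(1050/734) = ln(1.4305)/ln 2 ≈ 0.51654 half-lives.
t = n × t½ = 0.51654 × 64.1 ≈ 33.11 hours.

33.1 hours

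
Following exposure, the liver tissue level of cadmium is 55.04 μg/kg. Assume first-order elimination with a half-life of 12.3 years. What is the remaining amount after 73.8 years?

0.86 μg/kg

Elapsed time is 6 half-lives (73.8/12.3).
Each half-life halves the amount: 55.04 × (1/2)^6 = 55.04/64 = 0.86 μg/kg.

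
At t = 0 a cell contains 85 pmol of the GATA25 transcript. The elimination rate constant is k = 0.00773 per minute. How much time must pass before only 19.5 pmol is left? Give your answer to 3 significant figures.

190 minutes

t½ = ln 2 / k = 0.69315 / 0.00773 ≈ 89.67 minutes.
Fraction remaining = 19.5/85 ≈ 0.22941.
n = log₂(85/19.5) = ln(4.359)/ln 2 ≈ 2.124 half-lives.
t = n × t½ = 2.124 × 89.67 ≈ 190.46 minutes.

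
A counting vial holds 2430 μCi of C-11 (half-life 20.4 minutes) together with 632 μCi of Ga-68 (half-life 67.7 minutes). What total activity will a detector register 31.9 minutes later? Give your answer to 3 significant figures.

C-11: 2430 × (1/2)^(31.9/20.4) = 2430 × (1/2)^1.5637 ≈ 822.01 μCi.
Ga-68: 632 × (1/2)^(31.9/67.7) = 632 × (1/2)^0.4712 ≈ 455.9 μCi.
Total = 822.01 + 455.9 ≈ 1277.9 μCi.

1280 μCi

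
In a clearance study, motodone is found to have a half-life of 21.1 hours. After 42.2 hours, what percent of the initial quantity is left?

25%

n = 42.2/21.1 ≈ 2 half-lives.
Fraction remaining = (1/2)^2 ≈ 0.25, i.e. 25%.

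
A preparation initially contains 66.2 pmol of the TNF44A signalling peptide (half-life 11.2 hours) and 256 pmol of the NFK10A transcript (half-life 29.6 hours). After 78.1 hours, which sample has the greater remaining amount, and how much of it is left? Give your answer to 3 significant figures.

TNF44A signalling peptide: 66.2 × (1/2)^6.9732 ≈ 0.52688 pmol.
NFK10A transcript: 256 × (1/2)^2.6385 ≈ 41.112 pmol.
NFK10A transcript has more remaining, at ≈ 41.112 pmol.

NFK10A transcript, 41.1 pmol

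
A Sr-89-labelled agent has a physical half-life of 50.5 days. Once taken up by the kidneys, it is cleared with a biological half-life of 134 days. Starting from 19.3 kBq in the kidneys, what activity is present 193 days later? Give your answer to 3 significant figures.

0.503 kBq

1/t_eff = 1/t_phys + 1/t_biol = 1/50.5 + 1/134 = 0.027265 per day.
t_eff = 50.5 × 134 / (50.5 + 134) ≈ 36.678 days.
Remaining = 19.3 × (1/2)^(193/36.678) = 19.3 × (1/2)^5.2621 ≈ 0.50294 kBq.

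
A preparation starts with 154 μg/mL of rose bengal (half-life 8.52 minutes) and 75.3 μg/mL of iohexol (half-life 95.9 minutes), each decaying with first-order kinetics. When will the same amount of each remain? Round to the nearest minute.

Set 154·(1/2)^(t/8.52) = 75.3·(1/2)^(t/95.9).
Taking log₂: log₂(154/75.3) = t·(1/8.52 − 1/95.9).
log₂(2.0452) = 1.0322; 1/8.52 − 1/95.9 = 0.10694.
t = 1.0322 / 0.10694 ≈ 9.6519 minutes.

10 minutes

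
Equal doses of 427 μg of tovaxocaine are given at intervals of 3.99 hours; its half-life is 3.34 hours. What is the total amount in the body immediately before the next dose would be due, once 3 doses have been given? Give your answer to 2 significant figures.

The 3 doses were given 11.97, 7.98, 3.99 hours ago.
Total = 427·(1/2)^(11.97/3.34) + 427·(1/2)^(7.98/3.34) + 427·(1/2)^(3.99/3.34)
      = 35.611 + 81.508 + 186.56 ≈ 303.68 μg.

300 μg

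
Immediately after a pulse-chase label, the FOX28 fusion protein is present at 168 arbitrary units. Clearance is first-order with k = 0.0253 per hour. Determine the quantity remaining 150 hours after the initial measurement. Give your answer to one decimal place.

t½ = ln 2 / k = 0.69315 / 0.0253 ≈ 27.397 hours.
Number of half-lives: n = 150/27.397 ≈ 5.475.
Remaining = 168 × (1/2)^5.475 = 168 × 0.022483 ≈ 3.7771 arbitrary units.

3.8 arbitrary units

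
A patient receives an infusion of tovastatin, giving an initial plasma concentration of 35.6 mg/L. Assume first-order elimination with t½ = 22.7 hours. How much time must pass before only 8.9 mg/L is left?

8.9/35.6 = 1/4, so 2 half-lives have elapsed.
t = 2 × 22.7 = 45.4 hours.

45.4 hours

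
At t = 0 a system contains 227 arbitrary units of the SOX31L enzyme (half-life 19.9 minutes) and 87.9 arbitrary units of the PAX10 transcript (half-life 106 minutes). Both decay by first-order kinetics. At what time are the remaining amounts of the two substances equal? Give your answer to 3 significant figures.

33.5 minutes

Set 227·(1/2)^(t/19.9) = 87.9·(1/2)^(t/106).
Taking log₂: log₂(227/87.9) = t·(1/19.9 − 1/106).
log₂(2.5825) = 1.3688; 1/19.9 − 1/106 = 0.040817.
t = 1.3688 / 0.040817 ≈ 33.534 minutes.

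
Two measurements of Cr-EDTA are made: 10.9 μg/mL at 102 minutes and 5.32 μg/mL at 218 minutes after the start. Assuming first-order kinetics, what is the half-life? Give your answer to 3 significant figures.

Over Δt = 218 − 102 = 116 minutes, the level fell by a factor of 10.9/5.32 ≈ 2.0489.
n = log₂(2.0489) ≈ 1.0348 half-lives, so t½ = 116/1.0348 ≈ 112.1 minutes.

112 minutes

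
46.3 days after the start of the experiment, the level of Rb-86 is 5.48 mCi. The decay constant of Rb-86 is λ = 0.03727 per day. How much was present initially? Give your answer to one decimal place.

30.8 mCi

t½ = ln 2 / λ = 0.69315 / 0.03727 ≈ 18.598 days.
Number of half-lives elapsed: n = 46.3/18.598 ≈ 2.4895.
A₀ = A × 2^n = 5.48 × 2^2.4895 = 5.48 × 5.6159 ≈ 30.775 mCi.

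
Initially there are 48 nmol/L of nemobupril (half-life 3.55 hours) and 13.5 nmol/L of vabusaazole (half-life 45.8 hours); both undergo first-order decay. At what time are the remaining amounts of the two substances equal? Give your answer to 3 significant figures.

Set 48·(1/2)^(t/3.55) = 13.5·(1/2)^(t/45.8).
Taking log₂: log₂(48/13.5) = t·(1/3.55 − 1/45.8).
log₂(3.5556) = 1.8301; 1/3.55 − 1/45.8 = 0.25986.
t = 1.8301 / 0.25986 ≈ 7.0426 hours.

7.04 hours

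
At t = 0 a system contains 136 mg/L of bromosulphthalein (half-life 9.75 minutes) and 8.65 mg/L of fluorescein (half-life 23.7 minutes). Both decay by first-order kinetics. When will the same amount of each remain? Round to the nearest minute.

66 minutes

Set 136·(1/2)^(t/9.75) = 8.65·(1/2)^(t/23.7).
Taking log₂: log₂(136/8.65) = t·(1/9.75 − 1/23.7).
log₂(15.723) = 3.9748; 1/9.75 − 1/23.7 = 0.06037.
t = 3.9748 / 0.06037 ≈ 65.84 minutes.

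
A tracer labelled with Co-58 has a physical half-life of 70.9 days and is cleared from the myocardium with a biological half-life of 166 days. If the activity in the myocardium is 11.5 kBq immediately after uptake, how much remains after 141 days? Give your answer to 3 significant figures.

1.61 kBq

1/t_eff = 1/t_phys + 1/t_biol = 1/70.9 + 1/166 = 0.020128 per day.
t_eff = 70.9 × 166 / (70.9 + 166) ≈ 49.681 days.
Remaining = 11.5 × (1/2)^(141/49.681) = 11.5 × (1/2)^2.8381 ≈ 1.6082 kBq.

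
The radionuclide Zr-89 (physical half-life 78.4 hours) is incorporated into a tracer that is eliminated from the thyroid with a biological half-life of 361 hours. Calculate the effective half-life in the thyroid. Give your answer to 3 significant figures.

64.4 hours

1/t_eff = 1/t_phys + 1/t_biol = 1/78.4 + 1/361 = 0.015525 per hour.
t_eff = 78.4 × 361 / (78.4 + 361) ≈ 64.411 hours.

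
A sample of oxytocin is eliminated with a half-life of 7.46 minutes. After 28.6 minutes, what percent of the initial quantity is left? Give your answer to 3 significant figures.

7.01%

n = 28.6/7.46 ≈ 3.8338 half-lives.
Fraction remaining = (1/2)^3.8338 ≈ 0.070132, i.e. 7.0132%.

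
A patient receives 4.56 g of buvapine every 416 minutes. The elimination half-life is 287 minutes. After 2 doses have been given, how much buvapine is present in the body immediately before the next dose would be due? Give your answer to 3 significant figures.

The 2 doses were given 832, 416 minutes ago.
Total = 4.56·(1/2)^(832/287) + 4.56·(1/2)^(416/287)
      = 0.61135 + 1.6697 ≈ 2.281 g.

2.28 g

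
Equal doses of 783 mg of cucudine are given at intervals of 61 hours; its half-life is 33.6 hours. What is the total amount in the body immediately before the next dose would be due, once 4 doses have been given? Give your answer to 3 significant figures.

309 mg

The 4 doses were given 244, 183, 122, 61 hours ago.
Total = 783·(1/2)^(244/33.6) + 783·(1/2)^(183/33.6) + 783·(1/2)^(122/33.6) + 783·(1/2)^(61/33.6)
      = 5.1016 + 17.957 + 63.203 + 222.46 ≈ 308.72 mg.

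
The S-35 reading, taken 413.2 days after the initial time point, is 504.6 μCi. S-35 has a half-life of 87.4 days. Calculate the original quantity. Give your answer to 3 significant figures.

Number of half-lives elapsed: n = 413.2/87.4 ≈ 4.7277.
A₀ = A × 2^n = 504.6 × 2^4.7277 = 504.6 × 26.496 ≈ 13370 μCi.

13400 μCi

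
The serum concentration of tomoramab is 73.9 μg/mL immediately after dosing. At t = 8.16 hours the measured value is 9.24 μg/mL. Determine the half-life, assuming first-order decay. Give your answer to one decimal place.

A/A₀ = 9.24/73.9 ≈ 0.12503.
n = log₂(7.9978) ≈ 2.9996 half-lives elapsed in 8.16 hours.
t½ = 8.16/2.9996 ≈ 2.7204 hours.

2.7 hours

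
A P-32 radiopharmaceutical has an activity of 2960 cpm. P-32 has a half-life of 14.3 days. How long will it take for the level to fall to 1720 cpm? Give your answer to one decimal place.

Fraction remaining = 1720/2960 ≈ 0.58108.
n = log₂(2960/1720) = ln(1.7209)/ln 2 ≈ 0.78319 half-lives.
t = n × t½ = 0.78319 × 14.3 ≈ 11.2 days.

11.2 days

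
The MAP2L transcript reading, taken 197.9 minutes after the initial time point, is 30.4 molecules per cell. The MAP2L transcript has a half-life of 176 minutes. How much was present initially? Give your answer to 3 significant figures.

Number of half-lives elapsed: n = 197.9/176 ≈ 1.1244.
A₀ = A × 2^n = 30.4 × 2^1.1244 = 30.4 × 2.1802 ≈ 66.277 molecules per cell.

66.3 molecules per cell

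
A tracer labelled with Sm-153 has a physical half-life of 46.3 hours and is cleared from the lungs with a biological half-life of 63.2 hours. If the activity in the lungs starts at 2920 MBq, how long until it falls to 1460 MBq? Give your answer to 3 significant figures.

1/t_eff = 1/t_phys + 1/t_biol = 1/46.3 + 1/63.2 = 0.037421 per hour.
t_eff = 46.3 × 63.2 / (46.3 + 63.2) ≈ 26.723 hours.
n = log₂(2920/1460) ≈ 1; t = 1 × 26.723 ≈ 26.723 hours.

26.7 hours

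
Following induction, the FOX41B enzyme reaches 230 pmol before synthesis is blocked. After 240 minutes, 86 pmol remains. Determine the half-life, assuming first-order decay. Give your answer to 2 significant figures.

A/A₀ = 86/230 ≈ 0.37391.
n = log₂(2.6744) ≈ 1.4192 half-lives elapsed in 240 minutes.
t½ = 240/1.4192 ≈ 169.11 minutes.

170 minutes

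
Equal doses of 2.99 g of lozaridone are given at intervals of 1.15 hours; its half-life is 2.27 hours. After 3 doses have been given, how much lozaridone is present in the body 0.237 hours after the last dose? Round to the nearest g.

The 3 doses were given 2.537, 1.387, 0.237 hours ago.
Total = 2.99·(1/2)^(2.537/2.27) + 2.99·(1/2)^(1.387/2.27) + 2.99·(1/2)^(0.237/2.27)
      = 1.378 + 1.9577 + 2.7813 ≈ 6.1169 g.

6 g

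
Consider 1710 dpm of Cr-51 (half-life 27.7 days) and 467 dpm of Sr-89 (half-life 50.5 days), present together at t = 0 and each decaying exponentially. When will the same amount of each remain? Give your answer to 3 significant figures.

Set 1710·(1/2)^(t/27.7) = 467·(1/2)^(t/50.5).
Taking log₂: log₂(1710/467) = t·(1/27.7 − 1/50.5).
log₂(3.6617) = 1.8725; 1/27.7 − 1/50.5 = 0.016299.
t = 1.8725 / 0.016299 ≈ 114.88 days.

115 days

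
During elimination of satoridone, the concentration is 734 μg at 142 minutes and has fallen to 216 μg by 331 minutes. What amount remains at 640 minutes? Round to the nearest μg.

29 μg

Over Δt = 331 − 142 = 189 minutes, the level fell by a factor of 734/216 ≈ 3.3981.
n = log₂(3.3981) ≈ 1.7647 half-lives, so t½ = 189/1.7647 ≈ 107.1 minutes.
From t = 331 to t = 640: 216 × (1/2)^((640−331)/107.1) ≈ 29.236 μg.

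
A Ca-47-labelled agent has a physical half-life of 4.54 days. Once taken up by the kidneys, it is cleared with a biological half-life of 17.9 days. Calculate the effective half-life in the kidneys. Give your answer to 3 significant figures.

1/t_eff = 1/t_phys + 1/t_biol = 1/4.54 + 1/17.9 = 0.27613 per day.
t_eff = 4.54 × 17.9 / (4.54 + 17.9) ≈ 3.6215 days.

3.62 days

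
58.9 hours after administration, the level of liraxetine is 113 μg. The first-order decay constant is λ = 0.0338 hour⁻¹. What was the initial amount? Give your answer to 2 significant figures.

t½ = ln 2 / λ = 0.69315 / 0.0338 ≈ 20.507 hours.
Number of half-lives elapsed: n = 58.9/20.507 ≈ 2.8721.
A₀ = A × 2^n = 113 × 2^2.8721 = 113 × 7.3215 ≈ 827.33 μg.

830 μg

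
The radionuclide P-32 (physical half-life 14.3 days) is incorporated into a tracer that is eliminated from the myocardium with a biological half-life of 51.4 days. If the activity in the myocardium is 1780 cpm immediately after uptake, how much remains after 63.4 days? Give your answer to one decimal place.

35.0 cpm

1/t_eff = 1/t_phys + 1/t_biol = 1/14.3 + 1/51.4 = 0.089385 per day.
t_eff = 14.3 × 51.4 / (14.3 + 51.4) ≈ 11.188 days.
Remaining = 1780 × (1/2)^(63.4/11.188) = 1780 × (1/2)^5.667 ≈ 35.033 cpm.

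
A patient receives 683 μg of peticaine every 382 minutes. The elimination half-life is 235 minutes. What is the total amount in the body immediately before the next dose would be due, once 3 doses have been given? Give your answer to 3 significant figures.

The 3 doses were given 1146, 764, 382 minutes ago.
Total = 683·(1/2)^(1146/235) + 683·(1/2)^(764/235) + 683·(1/2)^(382/235)
      = 23.25 + 71.739 + 221.35 ≈ 316.34 μg.

316 μg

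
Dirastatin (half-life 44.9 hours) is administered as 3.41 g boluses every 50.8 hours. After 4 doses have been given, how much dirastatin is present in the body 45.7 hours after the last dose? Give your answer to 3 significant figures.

The 4 doses were given 198.1, 147.3, 96.5, 45.7 hours ago.
Total = 3.41·(1/2)^(198.1/44.9) + 3.41·(1/2)^(147.3/44.9) + 3.41·(1/2)^(96.5/44.9) + 3.41·(1/2)^(45.7/44.9)
      = 0.16018 + 0.3509 + 0.76873 + 1.6841 ≈ 2.9639 g.

2.96 g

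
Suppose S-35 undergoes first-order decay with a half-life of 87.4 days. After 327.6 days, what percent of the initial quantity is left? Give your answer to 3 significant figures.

n = 327.6/87.4 ≈ 3.7483 half-lives.
Fraction remaining = (1/2)^3.7483 ≈ 0.074414, i.e. 7.4414%.

7.44%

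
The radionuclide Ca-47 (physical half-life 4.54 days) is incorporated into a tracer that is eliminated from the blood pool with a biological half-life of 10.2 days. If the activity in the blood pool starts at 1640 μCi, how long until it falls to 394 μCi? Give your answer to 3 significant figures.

1/t_eff = 1/t_phys + 1/t_biol = 1/4.54 + 1/10.2 = 0.3183 per day.
t_eff = 4.54 × 10.2 / (4.54 + 10.2) ≈ 3.1417 days.
n = log₂(1640/394) ≈ 2.0574; t = 2.0574 × 3.1417 ≈ 6.4637 days.

6.46 days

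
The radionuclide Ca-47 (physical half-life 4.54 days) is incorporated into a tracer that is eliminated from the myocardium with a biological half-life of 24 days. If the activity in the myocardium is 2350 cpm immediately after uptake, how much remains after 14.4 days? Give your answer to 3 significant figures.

1/t_eff = 1/t_phys + 1/t_biol = 1/4.54 + 1/24 = 0.26193 per day.
t_eff = 4.54 × 24 / (4.54 + 24) ≈ 3.8178 days.
Remaining = 2350 × (1/2)^(14.4/3.8178) = 2350 × (1/2)^3.7718 ≈ 172.04 cpm.

172 cpm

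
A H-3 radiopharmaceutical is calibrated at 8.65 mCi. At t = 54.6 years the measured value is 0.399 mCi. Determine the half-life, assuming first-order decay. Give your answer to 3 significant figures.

12.3 years

A/A₀ = 0.399/8.65 ≈ 0.046127.
n = log₂(21.679) ≈ 4.4382 half-lives elapsed in 54.6 years.
t½ = 54.6/4.4382 ≈ 12.302 years.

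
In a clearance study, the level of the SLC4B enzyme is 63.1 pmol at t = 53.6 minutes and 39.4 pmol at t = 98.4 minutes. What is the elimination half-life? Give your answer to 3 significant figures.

Over Δt = 98.4 − 53.6 = 44.8 minutes, the level fell by a factor of 63.1/39.4 ≈ 1.6015.
n = log₂(1.6015) ≈ 0.67944 half-lives, so t½ = 44.8/0.67944 ≈ 65.936 minutes.

65.9 minutes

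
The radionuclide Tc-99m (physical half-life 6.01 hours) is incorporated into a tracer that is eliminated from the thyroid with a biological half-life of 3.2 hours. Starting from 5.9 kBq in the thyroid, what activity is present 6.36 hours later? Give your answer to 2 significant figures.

1/t_eff = 1/t_phys + 1/t_biol = 1/6.01 + 1/3.2 = 0.47889 per hour.
t_eff = 6.01 × 3.2 / (6.01 + 3.2) ≈ 2.0882 hours.
Remaining = 5.9 × (1/2)^(6.36/2.0882) = 5.9 × (1/2)^3.0457 ≈ 0.71449 kBq.

0.71 kBq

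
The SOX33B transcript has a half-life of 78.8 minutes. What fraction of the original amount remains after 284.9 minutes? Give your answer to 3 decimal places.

0.082

n = 284.9/78.8 ≈ 3.6155 half-lives.
Fraction remaining = (1/2)^3.6155 ≈ 0.081589.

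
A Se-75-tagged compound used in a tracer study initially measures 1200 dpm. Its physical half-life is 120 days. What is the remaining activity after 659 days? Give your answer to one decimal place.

Number of half-lives: n = 659/120 ≈ 5.4917.
Remaining = 1200 × (1/2)^5.4917 = 1200 × 0.022225 ≈ 26.67 dpm.

26.7 dpm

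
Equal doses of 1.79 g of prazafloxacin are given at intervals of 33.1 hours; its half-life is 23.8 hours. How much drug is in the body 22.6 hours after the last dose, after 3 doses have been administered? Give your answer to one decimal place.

The 3 doses were given 88.8, 55.7, 22.6 hours ago.
Total = 1.79·(1/2)^(88.8/23.8) + 1.79·(1/2)^(55.7/23.8) + 1.79·(1/2)^(22.6/23.8)
      = 0.1348 + 0.35346 + 0.92683 ≈ 1.4151 g.

1.4 g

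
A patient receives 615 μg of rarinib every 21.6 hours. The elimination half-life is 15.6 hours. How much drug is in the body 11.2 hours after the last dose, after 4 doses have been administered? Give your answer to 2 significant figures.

The 4 doses were given 76, 54.4, 32.8, 11.2 hours ago.
Total = 615·(1/2)^(76/15.6) + 615·(1/2)^(54.4/15.6) + 615·(1/2)^(32.8/15.6) + 615·(1/2)^(11.2/15.6)
      = 21.005 + 54.844 + 143.2 + 373.9 ≈ 592.94 μg.

590 μg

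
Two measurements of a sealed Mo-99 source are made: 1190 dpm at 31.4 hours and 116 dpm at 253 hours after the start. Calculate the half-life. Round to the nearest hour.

Over Δt = 253 − 31.4 = 221.6 hours, the level fell by a factor of 1190/116 ≈ 10.259.
n = log₂(10.259) ≈ 3.3588 half-lives, so t½ = 221.6/3.3588 ≈ 65.977 hours.

66 hours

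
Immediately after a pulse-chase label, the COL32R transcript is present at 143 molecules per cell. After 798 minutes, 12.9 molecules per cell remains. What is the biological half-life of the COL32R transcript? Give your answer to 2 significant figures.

230 minutes

A/A₀ = 12.9/143 ≈ 0.09021.
n = log₂(11.085) ≈ 3.4706 half-lives elapsed in 798 minutes.
t½ = 798/3.4706 ≈ 229.93 minutes.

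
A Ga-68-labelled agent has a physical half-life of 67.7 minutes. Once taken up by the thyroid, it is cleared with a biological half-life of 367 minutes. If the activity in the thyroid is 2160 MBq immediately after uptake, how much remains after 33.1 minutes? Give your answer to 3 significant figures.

1/t_eff = 1/t_phys + 1/t_biol = 1/67.7 + 1/367 = 0.017496 per minute.
t_eff = 67.7 × 367 / (67.7 + 367) ≈ 57.156 minutes.
Remaining = 2160 × (1/2)^(33.1/57.156) = 2160 × (1/2)^0.57911 ≈ 1445.9 MBq.

1450 MBq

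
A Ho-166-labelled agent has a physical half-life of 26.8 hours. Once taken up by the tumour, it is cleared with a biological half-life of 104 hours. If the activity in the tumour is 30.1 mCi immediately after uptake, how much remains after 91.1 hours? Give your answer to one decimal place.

1.6 mCi

1/t_eff = 1/t_phys + 1/t_biol = 1/26.8 + 1/104 = 0.046929 per hour.
t_eff = 26.8 × 104 / (26.8 + 104) ≈ 21.309 hours.
Remaining = 30.1 × (1/2)^(91.1/21.309) = 30.1 × (1/2)^4.2752 ≈ 1.5545 mCi.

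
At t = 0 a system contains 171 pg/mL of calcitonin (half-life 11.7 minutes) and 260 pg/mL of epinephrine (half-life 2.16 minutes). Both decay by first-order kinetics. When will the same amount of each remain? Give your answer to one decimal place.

1.6 minutes

Set 171·(1/2)^(t/11.7) = 260·(1/2)^(t/2.16).
Taking log₂: log₂(171/260) = t·(1/11.7 − 1/2.16).
log₂(0.65769) = -0.60452; 1/11.7 − 1/2.16 = -0.37749.
t = -0.60452 / -0.37749 ≈ 1.6014 minutes.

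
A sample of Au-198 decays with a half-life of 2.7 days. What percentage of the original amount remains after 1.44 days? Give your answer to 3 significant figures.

n = 1.44/2.7 ≈ 0.53333 half-lives.
Fraction remaining = (1/2)^0.53333 ≈ 0.69096, i.e. 69.096%.

69.1%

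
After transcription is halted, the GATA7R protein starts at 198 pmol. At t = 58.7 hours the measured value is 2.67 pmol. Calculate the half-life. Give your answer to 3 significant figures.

A/A₀ = 2.67/198 ≈ 0.013485.
n = log₂(74.157) ≈ 6.2125 half-lives elapsed in 58.7 hours.
t½ = 58.7/6.2125 ≈ 9.4487 hours.

9.45 hours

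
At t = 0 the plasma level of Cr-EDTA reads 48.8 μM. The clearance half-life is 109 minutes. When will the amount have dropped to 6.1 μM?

327 minutes

6.1/48.8 = 1/8, so 3 half-lives have elapsed.
t = 3 × 109 = 327 minutes.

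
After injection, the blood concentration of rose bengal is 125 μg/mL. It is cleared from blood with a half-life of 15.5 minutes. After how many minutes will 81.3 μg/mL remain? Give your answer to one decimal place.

9.6 minutes

Fraction remaining = 81.3/125 ≈ 0.6504.
n = log₂(125/81.3) = ln(1.5375)/ln 2 ≈ 0.6206 half-lives.
t = n × t½ = 0.6206 × 15.5 ≈ 9.6193 minutes.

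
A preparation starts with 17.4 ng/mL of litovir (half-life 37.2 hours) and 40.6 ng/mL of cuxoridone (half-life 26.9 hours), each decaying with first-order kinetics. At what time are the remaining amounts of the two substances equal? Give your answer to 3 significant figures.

119 hours

Set 17.4·(1/2)^(t/37.2) = 40.6·(1/2)^(t/26.9).
Taking log₂: log₂(17.4/40.6) = t·(1/37.2 − 1/26.9).
log₂(0.42857) = -1.2224; 1/37.2 − 1/26.9 = -0.010293.
t = -1.2224 / -0.010293 ≈ 118.76 hours.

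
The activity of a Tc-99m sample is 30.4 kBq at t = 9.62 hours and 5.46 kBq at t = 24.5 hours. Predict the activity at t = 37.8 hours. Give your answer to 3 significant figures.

1.18 kBq

Over Δt = 24.5 − 9.62 = 14.88 hours, the level fell by a factor of 30.4/5.46 ≈ 5.5678.
n = log₂(5.5678) ≈ 2.4771 half-lives, so t½ = 14.88/2.4771 ≈ 6.007 hours.
From t = 24.5 to t = 37.8: 5.46 × (1/2)^((37.8−24.5)/6.007) ≈ 1.1768 kBq.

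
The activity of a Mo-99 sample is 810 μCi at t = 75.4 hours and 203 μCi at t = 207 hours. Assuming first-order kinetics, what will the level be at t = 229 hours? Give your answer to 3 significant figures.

161 μCi

Over Δt = 207 − 75.4 = 131.6 hours, the level fell by a factor of 810/203 ≈ 3.9901.
n = log₂(3.9901) ≈ 1.9964 half-lives, so t½ = 131.6/1.9964 ≈ 65.917 hours.
From t = 207 to t = 229: 203 × (1/2)^((229−207)/65.917) ≈ 161.07 μCi.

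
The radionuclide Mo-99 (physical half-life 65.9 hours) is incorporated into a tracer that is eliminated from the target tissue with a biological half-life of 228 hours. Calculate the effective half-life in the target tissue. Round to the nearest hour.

51 hours

1/t_eff = 1/t_phys + 1/t_biol = 1/65.9 + 1/228 = 0.01956 per hour.
t_eff = 65.9 × 228 / (65.9 + 228) ≈ 51.124 hours.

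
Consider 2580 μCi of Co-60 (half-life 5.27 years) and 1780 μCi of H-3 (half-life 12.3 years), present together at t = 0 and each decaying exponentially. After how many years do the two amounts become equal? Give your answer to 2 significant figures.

Set 2580·(1/2)^(t/5.27) = 1780·(1/2)^(t/12.3).
Taking log₂: log₂(2580/1780) = t·(1/5.27 − 1/12.3).
log₂(1.4494) = 0.53549; 1/5.27 − 1/12.3 = 0.10845.
t = 0.53549 / 0.10845 ≈ 4.9376 years.

4.9 years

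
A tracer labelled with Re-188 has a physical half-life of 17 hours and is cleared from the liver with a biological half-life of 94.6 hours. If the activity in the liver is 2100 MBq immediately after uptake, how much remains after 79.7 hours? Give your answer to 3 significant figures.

45.4 MBq

1/t_eff = 1/t_phys + 1/t_biol = 1/17 + 1/94.6 = 0.069394 per hour.
t_eff = 17 × 94.6 / (17 + 94.6) ≈ 14.41 hours.
Remaining = 2100 × (1/2)^(79.7/14.41) = 2100 × (1/2)^5.5307 ≈ 45.426 MBq.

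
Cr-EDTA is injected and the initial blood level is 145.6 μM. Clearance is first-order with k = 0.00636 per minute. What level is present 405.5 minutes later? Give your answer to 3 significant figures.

t½ = ln 2 / k = 0.69315 / 0.00636 ≈ 108.99 minutes.
Number of half-lives: n = 405.5/108.99 ≈ 3.7207.
Remaining = 145.6 × (1/2)^3.7207 = 145.6 × 0.075851 ≈ 11.044 μM.

11.0 μM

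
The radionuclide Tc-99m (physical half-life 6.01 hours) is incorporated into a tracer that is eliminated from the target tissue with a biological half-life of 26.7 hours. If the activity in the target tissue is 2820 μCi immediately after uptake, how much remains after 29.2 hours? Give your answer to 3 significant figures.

45.5 μCi

1/t_eff = 1/t_phys + 1/t_biol = 1/6.01 + 1/26.7 = 0.20384 per hour.
t_eff = 6.01 × 26.7 / (6.01 + 26.7) ≈ 4.9057 hours.
Remaining = 2820 × (1/2)^(29.2/4.9057) = 2820 × (1/2)^5.9522 ≈ 45.547 μCi.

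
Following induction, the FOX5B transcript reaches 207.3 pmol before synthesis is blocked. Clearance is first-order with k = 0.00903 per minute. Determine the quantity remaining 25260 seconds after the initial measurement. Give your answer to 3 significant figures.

4.63 pmol

t½ = ln 2 / k = 0.69315 / 0.00903 ≈ 76.76 minutes.
Convert the elapsed time: 25260 seconds = 421 minutes.
Number of half-lives: n = 421/76.76 ≈ 5.4846.
Remaining = 207.3 × (1/2)^5.4846 = 207.3 × 0.022334 ≈ 4.6299 pmol.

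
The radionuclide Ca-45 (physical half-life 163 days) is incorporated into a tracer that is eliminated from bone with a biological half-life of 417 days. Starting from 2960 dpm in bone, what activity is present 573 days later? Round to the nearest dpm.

1/t_eff = 1/t_phys + 1/t_biol = 1/163 + 1/417 = 0.0085331 per day.
t_eff = 163 × 417 / (163 + 417) ≈ 117.19 days.
Remaining = 2960 × (1/2)^(573/117.19) = 2960 × (1/2)^4.8894 ≈ 99.867 dpm.

100 dpm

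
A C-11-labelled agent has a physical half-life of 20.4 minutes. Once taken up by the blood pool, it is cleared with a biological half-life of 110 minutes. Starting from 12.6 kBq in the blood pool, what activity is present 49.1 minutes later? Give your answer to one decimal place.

1/t_eff = 1/t_phys + 1/t_biol = 1/20.4 + 1/110 = 0.058111 per minute.
t_eff = 20.4 × 110 / (20.4 + 110) ≈ 17.209 minutes.
Remaining = 12.6 × (1/2)^(49.1/17.209) = 12.6 × (1/2)^2.8532 ≈ 1.7437 kBq.

1.7 kBq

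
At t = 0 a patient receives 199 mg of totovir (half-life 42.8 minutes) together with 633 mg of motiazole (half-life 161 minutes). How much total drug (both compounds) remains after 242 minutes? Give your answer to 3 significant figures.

totovir: 199 × (1/2)^(242/42.8) = 199 × (1/2)^5.6542 ≈ 3.9516 mg.
motiazole: 633 × (1/2)^(242/161) = 633 × (1/2)^1.5031 ≈ 223.32 mg.
Total = 3.9516 + 223.32 ≈ 227.27 mg.

227 mg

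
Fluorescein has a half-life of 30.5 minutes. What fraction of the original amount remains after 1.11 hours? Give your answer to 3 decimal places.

1.11 hours = 66.6 minutes.
n = 66.6/30.5 ≈ 2.1836 half-lives.
Fraction remaining = (1/2)^2.1836 ≈ 0.22012.

0.220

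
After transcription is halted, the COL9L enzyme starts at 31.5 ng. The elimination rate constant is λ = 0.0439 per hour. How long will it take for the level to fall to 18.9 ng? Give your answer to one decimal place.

t½ = ln 2 / λ = 0.69315 / 0.0439 ≈ 15.789 hours.
Fraction remaining = 18.9/31.5 ≈ 0.6.
n = log₂(31.5/18.9) = ln(1.6667)/ln 2 ≈ 0.73697 half-lives.
t = n × t½ = 0.73697 × 15.789 ≈ 11.636 hours.

11.6 hours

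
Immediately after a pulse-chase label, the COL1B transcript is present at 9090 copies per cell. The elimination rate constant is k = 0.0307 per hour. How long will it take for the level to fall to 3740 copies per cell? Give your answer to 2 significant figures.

t½ = ln 2 / k = 0.69315 / 0.0307 ≈ 22.578 hours.
Fraction remaining = 3740/9090 ≈ 0.41144.
n = log₂(9090/3740) = ln(2.4305)/ln 2 ≈ 1.2812 half-lives.
t = n × t½ = 1.2812 × 22.578 ≈ 28.928 hours.

29 hours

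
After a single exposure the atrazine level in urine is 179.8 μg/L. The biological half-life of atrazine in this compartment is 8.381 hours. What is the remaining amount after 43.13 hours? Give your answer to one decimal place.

5.1 μg/L

Number of half-lives: n = 43.13/8.381 ≈ 5.1462.
Remaining = 179.8 × (1/2)^5.1462 = 179.8 × 0.028239 ≈ 5.0774 μg/L.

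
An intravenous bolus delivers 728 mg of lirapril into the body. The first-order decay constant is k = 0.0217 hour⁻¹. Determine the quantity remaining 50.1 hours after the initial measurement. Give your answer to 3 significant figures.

245 mg

t½ = ln 2 / k = 0.69315 / 0.0217 ≈ 31.942 hours.
Number of half-lives: n = 50.1/31.942 ≈ 1.5685.
Remaining = 728 × (1/2)^1.5685 = 728 × 0.33717 ≈ 245.46 mg.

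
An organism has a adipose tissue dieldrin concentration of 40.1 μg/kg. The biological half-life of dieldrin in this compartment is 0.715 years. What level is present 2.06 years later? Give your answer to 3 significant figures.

5.44 μg/kg

Number of half-lives: n = 2.06/0.715 ≈ 2.8811.
Remaining = 40.1 × (1/2)^2.8811 = 40.1 × 0.13574 ≈ 5.443 μg/kg.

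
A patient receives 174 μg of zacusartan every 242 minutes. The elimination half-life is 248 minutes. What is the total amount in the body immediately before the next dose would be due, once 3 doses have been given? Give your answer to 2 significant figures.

160 μg

The 3 doses were given 726, 484, 242 minutes ago.
Total = 174·(1/2)^(726/248) + 174·(1/2)^(484/248) + 174·(1/2)^(242/248)
      = 22.872 + 44.984 + 88.471 ≈ 156.33 μg.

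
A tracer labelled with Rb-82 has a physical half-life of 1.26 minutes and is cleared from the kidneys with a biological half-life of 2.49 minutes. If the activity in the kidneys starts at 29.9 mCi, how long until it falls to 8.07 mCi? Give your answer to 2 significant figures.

1/t_eff = 1/t_phys + 1/t_biol = 1/1.26 + 1/2.49 = 1.1953 per minute.
t_eff = 1.26 × 2.49 / (1.26 + 2.49) ≈ 0.83664 minutes.
n = log₂(29.9/8.07) ≈ 1.8895; t = 1.8895 × 0.83664 ≈ 1.5808 minutes.

1.6 minutes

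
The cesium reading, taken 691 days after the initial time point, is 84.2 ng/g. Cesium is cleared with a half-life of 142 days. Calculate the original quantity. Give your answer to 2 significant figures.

2500 ng/g

Number of half-lives elapsed: n = 691/142 ≈ 4.8662.
A₀ = A × 2^n = 84.2 × 2^4.8662 = 84.2 × 29.166 ≈ 2455.7 ng/g.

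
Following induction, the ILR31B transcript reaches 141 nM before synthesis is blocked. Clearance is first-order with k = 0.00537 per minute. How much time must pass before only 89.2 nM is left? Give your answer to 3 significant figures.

85.3 minutes

t½ = ln 2 / k = 0.69315 / 0.00537 ≈ 129.08 minutes.
Fraction remaining = 89.2/141 ≈ 0.63262.
n = log₂(141/89.2) = ln(1.5807)/ln 2 ≈ 0.66058 half-lives.
t = n × t½ = 0.66058 × 129.08 ≈ 85.266 minutes.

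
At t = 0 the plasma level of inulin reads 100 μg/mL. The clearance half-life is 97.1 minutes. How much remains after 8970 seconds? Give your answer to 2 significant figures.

Convert the elapsed time: 8970 seconds = 149.5 minutes.
Number of half-lives: n = 149.5/97.1 ≈ 1.5396.
Remaining = 100 × (1/2)^1.5396 = 100 × 0.34397 ≈ 34.397 μg/mL.

34 μg/mL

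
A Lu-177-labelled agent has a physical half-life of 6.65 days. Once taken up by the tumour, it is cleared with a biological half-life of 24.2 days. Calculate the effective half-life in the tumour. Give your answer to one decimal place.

5.2 days

1/t_eff = 1/t_phys + 1/t_biol = 1/6.65 + 1/24.2 = 0.1917 per day.
t_eff = 6.65 × 24.2 / (6.65 + 24.2) ≈ 5.2165 days.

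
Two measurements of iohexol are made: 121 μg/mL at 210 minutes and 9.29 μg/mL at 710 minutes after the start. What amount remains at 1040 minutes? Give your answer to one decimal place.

Over Δt = 710 − 210 = 500 minutes, the level fell by a factor of 121/9.29 ≈ 13.025.
n = log₂(13.025) ≈ 3.7032 half-lives, so t½ = 500/3.7032 ≈ 135.02 minutes.
From t = 710 to t = 1040: 9.29 × (1/2)^((1040−710)/135.02) ≈ 1.7071 μg/mL.

1.7 μg/mL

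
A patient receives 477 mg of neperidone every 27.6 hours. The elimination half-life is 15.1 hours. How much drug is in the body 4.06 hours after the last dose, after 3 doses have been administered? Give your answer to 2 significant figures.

The 3 doses were given 59.26, 31.66, 4.06 hours ago.
Total = 477·(1/2)^(59.26/15.1) + 477·(1/2)^(31.66/15.1) + 477·(1/2)^(4.06/15.1)
      = 31.414 + 111.52 + 395.89 ≈ 538.83 mg.

540 mg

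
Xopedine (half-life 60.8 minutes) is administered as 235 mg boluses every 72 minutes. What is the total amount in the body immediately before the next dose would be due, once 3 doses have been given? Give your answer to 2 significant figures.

The 3 doses were given 216, 144, 72 minutes ago.
Total = 235·(1/2)^(216/60.8) + 235·(1/2)^(144/60.8) + 235·(1/2)^(72/60.8)
      = 20.027 + 45.51 + 103.42 ≈ 168.95 mg.

170 mg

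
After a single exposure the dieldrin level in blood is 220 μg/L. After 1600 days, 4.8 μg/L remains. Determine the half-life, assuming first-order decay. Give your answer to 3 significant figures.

A/A₀ = 4.8/220 ≈ 0.021818.
n = log₂(45.833) ≈ 5.5183 half-lives elapsed in 1600 days.
t½ = 1600/5.5183 ≈ 289.94 days.

290 days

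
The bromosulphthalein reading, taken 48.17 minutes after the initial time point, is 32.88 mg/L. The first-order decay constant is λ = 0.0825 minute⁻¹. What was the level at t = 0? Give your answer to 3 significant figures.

t½ = ln 2 / λ = 0.69315 / 0.0825 ≈ 8.4018 minutes.
Number of half-lives elapsed: n = 48.17/8.4018 ≈ 5.7333.
A₀ = A × 2^n = 32.88 × 2^5.7333 = 32.88 × 53.198 ≈ 1749.2 mg/L.

1750 mg/L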